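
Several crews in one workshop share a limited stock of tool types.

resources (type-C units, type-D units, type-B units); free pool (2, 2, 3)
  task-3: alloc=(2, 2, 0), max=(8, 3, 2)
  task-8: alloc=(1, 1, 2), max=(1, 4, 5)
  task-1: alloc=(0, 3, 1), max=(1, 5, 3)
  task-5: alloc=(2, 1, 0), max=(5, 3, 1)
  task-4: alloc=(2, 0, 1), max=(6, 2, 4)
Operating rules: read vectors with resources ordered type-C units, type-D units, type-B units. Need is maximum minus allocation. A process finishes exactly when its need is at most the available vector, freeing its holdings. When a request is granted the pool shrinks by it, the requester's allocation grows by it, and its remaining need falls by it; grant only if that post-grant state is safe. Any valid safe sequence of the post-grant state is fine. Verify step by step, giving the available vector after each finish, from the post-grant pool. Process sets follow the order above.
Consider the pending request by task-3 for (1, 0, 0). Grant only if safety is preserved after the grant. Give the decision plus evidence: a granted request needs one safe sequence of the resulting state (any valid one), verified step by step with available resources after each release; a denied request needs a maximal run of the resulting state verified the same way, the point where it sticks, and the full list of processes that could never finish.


DENY — the pretend-granted state is unsafe.
Key observation: even finishing task-1, task-8 leaves just (2, 6, 6) free — too little type-C units for any of the remaining processes.
After a pretend grant, a maximal execution: task-1, task-8 — then nothing else fits. Check, step by step:
  pool = (1, 2, 3)
  run task-1 (needs (1, 2, 2), free (1, 2, 3)); after release of (0, 3, 1) the pool is (1, 5, 4)
  run task-8 (needs (0, 3, 3), free (1, 5, 4)); after release of (1, 1, 2) the pool is (2, 6, 6)
  task-3 still needs (5, 1, 2) but only (2, 6, 6) is free — short on type-C units
  task-5 still needs (3, 2, 1) but only (2, 6, 6) is free — short on type-C units
  task-4 still needs (4, 2, 3) but only (2, 6, 6) is free — short on type-C units
Had the request been granted, task-3, task-5 and task-4 could never finish.


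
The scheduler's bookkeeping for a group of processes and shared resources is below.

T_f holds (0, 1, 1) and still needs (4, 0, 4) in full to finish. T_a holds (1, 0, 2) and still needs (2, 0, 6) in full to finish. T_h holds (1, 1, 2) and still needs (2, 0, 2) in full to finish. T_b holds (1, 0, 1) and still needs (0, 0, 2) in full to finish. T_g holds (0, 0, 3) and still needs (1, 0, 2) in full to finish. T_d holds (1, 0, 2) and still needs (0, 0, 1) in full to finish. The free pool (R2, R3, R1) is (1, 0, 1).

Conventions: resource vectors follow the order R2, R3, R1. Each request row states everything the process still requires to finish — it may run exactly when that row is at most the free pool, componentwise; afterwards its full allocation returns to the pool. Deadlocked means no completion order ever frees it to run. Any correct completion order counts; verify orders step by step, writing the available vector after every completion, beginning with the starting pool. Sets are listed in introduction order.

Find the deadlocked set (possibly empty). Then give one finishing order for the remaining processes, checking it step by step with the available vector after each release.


Nothing here is deadlocked.
Key observation: the pool covers T_d at once, and every later process fits after earlier releases.
A valid finishing order for the others: T_d, T_g, T_h, T_b, T_a, T_f. Walking it through:
  pool = (1, 0, 1)
  T_d: need (0, 0, 1) fits (1, 0, 1); releases (1, 0, 2), pool now (2, 0, 3)
  T_g: need (1, 0, 2) fits (2, 0, 3); releases (0, 0, 3), pool now (2, 0, 6)
  T_h: need (2, 0, 2) fits (2, 0, 6); releases (1, 1, 2), pool now (3, 1, 8)
  T_b: need (0, 0, 2) fits (3, 1, 8); releases (1, 0, 1), pool now (4, 1, 9)
  T_a: need (2, 0, 6) fits (4, 1, 9); releases (1, 0, 2), pool now (5, 1, 11)
  T_f: need (4, 0, 4) fits (5, 1, 11); releases (0, 1, 1), pool now (5, 2, 12)


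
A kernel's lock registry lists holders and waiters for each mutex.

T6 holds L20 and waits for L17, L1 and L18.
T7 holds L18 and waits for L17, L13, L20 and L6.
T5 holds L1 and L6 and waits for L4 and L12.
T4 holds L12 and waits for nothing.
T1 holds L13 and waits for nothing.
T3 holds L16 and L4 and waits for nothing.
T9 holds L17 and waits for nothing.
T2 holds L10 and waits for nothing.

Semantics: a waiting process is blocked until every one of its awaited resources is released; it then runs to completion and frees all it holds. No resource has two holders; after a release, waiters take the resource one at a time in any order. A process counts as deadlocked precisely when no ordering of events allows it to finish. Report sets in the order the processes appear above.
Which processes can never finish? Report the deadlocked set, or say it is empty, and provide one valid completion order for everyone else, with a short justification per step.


Deadlocked: T6 and T7.
Key observation: along T6 -> T7 -> T6, each member waits on what the next one holds — a deadlock; no other process is dragged down with it.
The rest can finish in the order T9, T2, T3, T4, T5, T1.
Check, step by step:
  run T9 (it waits on nothing); releases L17
  run T2 (it waits on nothing); releases L10
  run T3 (it waits on nothing); releases L16 and L4
  run T4 (it waits on nothing); releases L12
  T5: everything it awaited (L4 and L12) is free; runs, freeing L1 and L6
  run T1 (it waits on nothing); releases L13


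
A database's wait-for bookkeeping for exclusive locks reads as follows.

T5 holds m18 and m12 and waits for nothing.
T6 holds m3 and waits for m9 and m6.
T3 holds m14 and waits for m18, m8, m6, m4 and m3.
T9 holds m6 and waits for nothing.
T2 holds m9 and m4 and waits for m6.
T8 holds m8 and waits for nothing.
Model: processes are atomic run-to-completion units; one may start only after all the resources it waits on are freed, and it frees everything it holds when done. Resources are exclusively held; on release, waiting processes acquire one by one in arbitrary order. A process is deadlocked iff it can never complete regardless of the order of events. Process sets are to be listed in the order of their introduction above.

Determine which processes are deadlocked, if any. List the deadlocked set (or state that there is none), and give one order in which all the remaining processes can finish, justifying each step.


The deadlocked set is empty.
Key observation: no waiting chain loops back on itself — every chain ends at a process that waits on nothing, so everyone eventually runs.
A valid finishing order for the others: T5, T8, T9, T2, T6, T3.
Step-by-step check:
  T5 waits on nothing -> runs at once and releases m18 and m12
  T8 waits on nothing -> runs at once and releases m8
  T9 waits on nothing -> runs at once and releases m6
  T2 waits on m6 — all released -> runs and releases m9 and m4
  T6 waits on m9 and m6 — all released -> runs and releases m3
  T3 waits on m18, m8, m6, m4 and m3 — all released -> runs and releases m14


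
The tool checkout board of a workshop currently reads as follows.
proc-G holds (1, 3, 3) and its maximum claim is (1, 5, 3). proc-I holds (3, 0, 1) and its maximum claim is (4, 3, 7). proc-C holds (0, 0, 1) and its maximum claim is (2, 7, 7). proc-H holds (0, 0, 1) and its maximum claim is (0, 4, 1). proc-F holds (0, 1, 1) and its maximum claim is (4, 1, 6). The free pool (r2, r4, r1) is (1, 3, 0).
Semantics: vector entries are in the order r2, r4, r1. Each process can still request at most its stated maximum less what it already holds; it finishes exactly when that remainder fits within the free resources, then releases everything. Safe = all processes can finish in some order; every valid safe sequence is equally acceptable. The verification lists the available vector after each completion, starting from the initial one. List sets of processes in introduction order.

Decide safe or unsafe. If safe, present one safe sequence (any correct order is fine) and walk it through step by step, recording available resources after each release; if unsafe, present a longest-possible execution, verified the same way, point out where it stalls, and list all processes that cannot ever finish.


UNSAFE — no complete ordering exists.
Key observation: proc-G, proc-H can finish, but then (2, 6, 4) is all there is, and the blocked group's r1 demands exceed it.
The run proc-G, proc-H cannot be extended any further. Verifying each step:
  pool = (1, 3, 0)
  run proc-G (needs (0, 2, 0), free (1, 3, 0)); after release of (1, 3, 3) the pool is (2, 6, 3)
  run proc-H (needs (0, 4, 0), free (2, 6, 3)); after release of (0, 0, 1) the pool is (2, 6, 4)
  blocked: proc-I wants (1, 3, 6), pool (2, 6, 4) — not enough r1
  blocked: proc-C wants (2, 7, 6), pool (2, 6, 4) — not enough r4 and r1
  blocked: proc-F wants (4, 0, 5), pool (2, 6, 4) — not enough r2 and r1
Never able to finish: proc-I, proc-C and proc-F.


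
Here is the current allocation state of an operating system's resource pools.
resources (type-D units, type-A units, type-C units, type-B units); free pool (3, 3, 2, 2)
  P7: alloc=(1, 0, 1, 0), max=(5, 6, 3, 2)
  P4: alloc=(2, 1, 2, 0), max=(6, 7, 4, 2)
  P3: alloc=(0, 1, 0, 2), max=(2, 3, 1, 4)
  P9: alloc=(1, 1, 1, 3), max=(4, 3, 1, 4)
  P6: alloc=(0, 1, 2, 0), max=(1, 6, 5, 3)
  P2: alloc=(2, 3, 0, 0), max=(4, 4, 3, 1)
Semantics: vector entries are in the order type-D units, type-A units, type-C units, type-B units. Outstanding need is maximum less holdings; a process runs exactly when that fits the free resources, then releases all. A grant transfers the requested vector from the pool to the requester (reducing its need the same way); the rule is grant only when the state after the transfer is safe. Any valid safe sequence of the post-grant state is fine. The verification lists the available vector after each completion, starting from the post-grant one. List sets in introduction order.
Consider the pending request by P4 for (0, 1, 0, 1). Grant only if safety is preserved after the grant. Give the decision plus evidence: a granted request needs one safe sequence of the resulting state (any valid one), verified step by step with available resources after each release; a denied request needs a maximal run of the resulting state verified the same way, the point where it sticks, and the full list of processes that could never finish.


GRANT — the state after the grant stays safe, e.g. via P9, P2, P3, P7, P4, P6.
Key observation: after the grant the pool drops to (3, 2, 2, 1), which still lets P9 finish first and unwind the rest.
Step-by-step check of the post-grant state:
  pool = (3, 2, 2, 1)
  run P9 (needs (3, 2, 0, 1), free (3, 2, 2, 1)); after release of (1, 1, 1, 3) the pool is (4, 3, 3, 4)
  run P2 (needs (2, 1, 3, 1), free (4, 3, 3, 4)); after release of (2, 3, 0, 0) the pool is (6, 6, 3, 4)
  run P3 (needs (2, 2, 1, 2), free (6, 6, 3, 4)); after release of (0, 1, 0, 2) the pool is (6, 7, 3, 6)
  run P7 (needs (4, 6, 2, 2), free (6, 7, 3, 6)); after release of (1, 0, 1, 0) the pool is (7, 7, 4, 6)
  run P4 (needs (4, 5, 2, 1), free (7, 7, 4, 6)); after release of (2, 2, 2, 1) the pool is (9, 9, 6, 7)
  run P6 (needs (1, 5, 3, 3), free (9, 9, 6, 7)); after release of (0, 1, 2, 0) the pool is (9, 10, 8, 7)


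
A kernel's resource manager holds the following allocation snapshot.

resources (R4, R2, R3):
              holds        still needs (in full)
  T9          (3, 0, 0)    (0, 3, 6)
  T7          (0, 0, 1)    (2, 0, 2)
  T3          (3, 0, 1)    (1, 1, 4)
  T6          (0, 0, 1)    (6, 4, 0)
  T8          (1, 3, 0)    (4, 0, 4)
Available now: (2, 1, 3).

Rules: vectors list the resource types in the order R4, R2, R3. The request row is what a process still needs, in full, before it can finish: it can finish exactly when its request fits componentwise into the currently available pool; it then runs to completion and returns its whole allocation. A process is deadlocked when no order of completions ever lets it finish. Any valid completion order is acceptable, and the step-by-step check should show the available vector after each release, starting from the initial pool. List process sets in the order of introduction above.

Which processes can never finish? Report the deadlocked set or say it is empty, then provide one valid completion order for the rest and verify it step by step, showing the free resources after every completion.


The deadlocked set is empty.
Key observation: T7 can run right away; the returned allocation unlocks the remaining processes in turn.
A valid finishing order for the others: T7, T3, T8, T6, T9. Verifying each step:
  pool = (2, 1, 3)
  T7 needs (2, 0, 2) <= (2, 1, 3) -> finishes; pool += (0, 0, 1) = (2, 1, 4)
  T3 needs (1, 1, 4) <= (2, 1, 4) -> finishes; pool += (3, 0, 1) = (5, 1, 5)
  T8 needs (4, 0, 4) <= (5, 1, 5) -> finishes; pool += (1, 3, 0) = (6, 4, 5)
  T6 needs (6, 4, 0) <= (6, 4, 5) -> finishes; pool += (0, 0, 1) = (6, 4, 6)
  T9 needs (0, 3, 6) <= (6, 4, 6) -> finishes; pool += (3, 0, 0) = (9, 4, 6)


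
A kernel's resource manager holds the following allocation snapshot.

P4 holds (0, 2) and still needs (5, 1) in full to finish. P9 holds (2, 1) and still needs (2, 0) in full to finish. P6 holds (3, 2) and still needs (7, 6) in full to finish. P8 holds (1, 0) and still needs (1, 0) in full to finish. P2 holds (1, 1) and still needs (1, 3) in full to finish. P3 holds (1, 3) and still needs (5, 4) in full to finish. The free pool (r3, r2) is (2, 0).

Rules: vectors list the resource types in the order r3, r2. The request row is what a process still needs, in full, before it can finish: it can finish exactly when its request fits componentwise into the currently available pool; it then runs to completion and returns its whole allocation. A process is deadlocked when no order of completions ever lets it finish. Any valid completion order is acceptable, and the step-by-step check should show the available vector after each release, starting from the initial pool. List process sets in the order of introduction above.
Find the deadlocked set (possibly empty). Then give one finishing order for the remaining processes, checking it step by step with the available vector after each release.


Nothing here is deadlocked.
Key observation: beginning at P8, releases accumulate fast enough that every process eventually fits.
One completion order for the rest: P8, P9, P4, P2, P3, P6. Verifying each step:
  pool = (2, 0)
  run P8 (needs (1, 0), free (2, 0)); after release of (1, 0) the pool is (3, 0)
  run P9 (needs (2, 0), free (3, 0)); after release of (2, 1) the pool is (5, 1)
  run P4 (needs (5, 1), free (5, 1)); after release of (0, 2) the pool is (5, 3)
  run P2 (needs (1, 3), free (5, 3)); after release of (1, 1) the pool is (6, 4)
  run P3 (needs (5, 4), free (6, 4)); after release of (1, 3) the pool is (7, 7)
  run P6 (needs (7, 6), free (7, 7)); after release of (3, 2) the pool is (10, 9)


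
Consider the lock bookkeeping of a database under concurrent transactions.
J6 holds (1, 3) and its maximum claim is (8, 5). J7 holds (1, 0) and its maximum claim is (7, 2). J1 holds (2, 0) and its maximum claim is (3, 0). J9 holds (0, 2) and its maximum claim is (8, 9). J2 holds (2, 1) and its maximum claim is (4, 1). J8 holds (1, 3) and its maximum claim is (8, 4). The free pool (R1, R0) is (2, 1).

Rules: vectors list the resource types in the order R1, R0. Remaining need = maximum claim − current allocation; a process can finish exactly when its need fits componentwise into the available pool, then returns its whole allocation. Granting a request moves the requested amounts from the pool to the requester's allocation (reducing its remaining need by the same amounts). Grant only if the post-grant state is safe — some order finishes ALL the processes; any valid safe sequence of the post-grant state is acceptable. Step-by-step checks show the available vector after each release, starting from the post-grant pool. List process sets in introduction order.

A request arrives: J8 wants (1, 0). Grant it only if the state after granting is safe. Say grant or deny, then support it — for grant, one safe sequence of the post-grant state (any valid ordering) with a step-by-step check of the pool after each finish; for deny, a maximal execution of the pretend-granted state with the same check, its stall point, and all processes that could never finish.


DENY: after the grant no complete ordering would exist.
Key observation: once J1, J2 finish, the pool peaks at (5, 2) — and every remaining process still needs more R1 than that.
Pretend the grant happened; the run J1, J2 goes as far as possible. Step-by-step check:
  pool = (1, 1)
  run J1 (needs (1, 0), free (1, 1)); after release of (2, 0) the pool is (3, 1)
  run J2 (needs (2, 0), free (3, 1)); after release of (2, 1) the pool is (5, 2)
  blocked: J6 wants (7, 2), pool (5, 2) — not enough R1
  blocked: J7 wants (6, 2), pool (5, 2) — not enough R1
  blocked: J9 wants (8, 7), pool (5, 2) — not enough R1 and R0
  blocked: J8 wants (6, 1), pool (5, 2) — not enough R1
Processes that could never finish after the grant: J6, J7, J9 and J8.


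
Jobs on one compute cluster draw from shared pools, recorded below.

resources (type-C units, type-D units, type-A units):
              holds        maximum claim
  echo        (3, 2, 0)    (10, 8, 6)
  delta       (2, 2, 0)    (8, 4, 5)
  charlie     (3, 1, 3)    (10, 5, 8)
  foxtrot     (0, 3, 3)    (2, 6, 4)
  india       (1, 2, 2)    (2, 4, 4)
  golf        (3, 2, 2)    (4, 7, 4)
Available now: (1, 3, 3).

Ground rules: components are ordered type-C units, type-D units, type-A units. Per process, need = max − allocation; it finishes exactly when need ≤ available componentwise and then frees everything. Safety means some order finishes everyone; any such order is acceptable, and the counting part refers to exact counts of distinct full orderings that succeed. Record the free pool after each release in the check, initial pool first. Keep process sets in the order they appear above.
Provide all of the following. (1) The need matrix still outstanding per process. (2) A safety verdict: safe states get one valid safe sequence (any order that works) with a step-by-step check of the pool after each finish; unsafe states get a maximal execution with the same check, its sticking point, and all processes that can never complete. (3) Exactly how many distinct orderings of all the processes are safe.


(1) Need matrix, components ordered type-C units, type-D units, type-A units:
  echo: (7, 6, 6)
  delta: (6, 2, 5)
  charlie: (7, 4, 5)
  foxtrot: (2, 3, 1)
  india: (1, 2, 2)
  golf: (1, 5, 2)
(2) UNSAFE.
Key observation: even finishing india, foxtrot, golf leaves just (5, 10, 10) free — too little type-C units for any of the remaining processes.
The run india, foxtrot, golf cannot be extended any further. Step-by-step check:
  pool = (1, 3, 3)
  run india (needs (1, 2, 2), free (1, 3, 3)); after release of (1, 2, 2) the pool is (2, 5, 5)
  run foxtrot (needs (2, 3, 1), free (2, 5, 5)); after release of (0, 3, 3) the pool is (2, 8, 8)
  run golf (needs (1, 5, 2), free (2, 8, 8)); after release of (3, 2, 2) the pool is (5, 10, 10)
  echo cannot run: need (7, 6, 6) vs free (5, 10, 10) (insufficient type-C units)
  delta cannot run: need (6, 2, 5) vs free (5, 10, 10) (insufficient type-C units)
  charlie cannot run: need (7, 4, 5) vs free (5, 10, 10) (insufficient type-C units)
Processes that can never finish: echo, delta and charlie.
(3) Precisely 0 of the possible complete orderings are safe sequences.


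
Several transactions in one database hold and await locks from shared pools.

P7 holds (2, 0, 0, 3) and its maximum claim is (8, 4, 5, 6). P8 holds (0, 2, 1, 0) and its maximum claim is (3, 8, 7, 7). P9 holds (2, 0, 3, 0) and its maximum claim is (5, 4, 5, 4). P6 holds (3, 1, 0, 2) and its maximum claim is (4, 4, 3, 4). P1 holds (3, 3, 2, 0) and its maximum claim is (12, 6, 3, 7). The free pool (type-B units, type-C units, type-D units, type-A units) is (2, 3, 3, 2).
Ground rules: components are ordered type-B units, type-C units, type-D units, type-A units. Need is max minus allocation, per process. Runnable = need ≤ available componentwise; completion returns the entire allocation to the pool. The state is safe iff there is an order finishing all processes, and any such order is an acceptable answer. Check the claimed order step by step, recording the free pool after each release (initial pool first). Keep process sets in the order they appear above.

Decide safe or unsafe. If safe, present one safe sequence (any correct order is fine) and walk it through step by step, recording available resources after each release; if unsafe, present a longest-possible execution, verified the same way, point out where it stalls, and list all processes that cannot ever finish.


The state is SAFE; one workable sequence: P6, P9, P7, P1, P8.
Key observation: the order's first zero-slack moment is P6 ((1, 3, 3, 2) needed, (2, 3, 3, 2) free — a requested resource with nothing to spare).
Check, step by step:
  pool = (2, 3, 3, 2)
  run P6 (needs (1, 3, 3, 2), free (2, 3, 3, 2)); after release of (3, 1, 0, 2) the pool is (5, 4, 3, 4)
  run P9 (needs (3, 4, 2, 4), free (5, 4, 3, 4)); after release of (2, 0, 3, 0) the pool is (7, 4, 6, 4)
  run P7 (needs (6, 4, 5, 3), free (7, 4, 6, 4)); after release of (2, 0, 0, 3) the pool is (9, 4, 6, 7)
  run P1 (needs (9, 3, 1, 7), free (9, 4, 6, 7)); after release of (3, 3, 2, 0) the pool is (12, 7, 8, 7)
  run P8 (needs (3, 6, 6, 7), free (12, 7, 8, 7)); after release of (0, 2, 1, 0) the pool is (12, 9, 9, 7)


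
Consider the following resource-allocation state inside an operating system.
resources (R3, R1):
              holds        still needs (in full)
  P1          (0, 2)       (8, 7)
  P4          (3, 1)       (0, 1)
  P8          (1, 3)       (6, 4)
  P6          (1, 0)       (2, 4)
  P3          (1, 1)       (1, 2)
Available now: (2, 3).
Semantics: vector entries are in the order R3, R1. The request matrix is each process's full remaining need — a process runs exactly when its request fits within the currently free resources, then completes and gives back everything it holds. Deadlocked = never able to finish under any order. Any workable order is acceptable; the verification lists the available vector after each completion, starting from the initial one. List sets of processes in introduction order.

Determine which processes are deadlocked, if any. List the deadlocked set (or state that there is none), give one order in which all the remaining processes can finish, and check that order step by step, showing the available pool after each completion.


The deadlocked set is empty.
Key observation: P4 can run right away; the returned allocation unlocks the remaining processes in turn.
The rest can finish in the order P4, P3, P8, P6, P1. Check, step by step:
  pool = (2, 3)
  P4: need (0, 1) fits (2, 3); releases (3, 1), pool now (5, 4)
  P3: need (1, 2) fits (5, 4); releases (1, 1), pool now (6, 5)
  P8: need (6, 4) fits (6, 5); releases (1, 3), pool now (7, 8)
  P6: need (2, 4) fits (7, 8); releases (1, 0), pool now (8, 8)
  P1: need (8, 7) fits (8, 8); releases (0, 2), pool now (8, 10)


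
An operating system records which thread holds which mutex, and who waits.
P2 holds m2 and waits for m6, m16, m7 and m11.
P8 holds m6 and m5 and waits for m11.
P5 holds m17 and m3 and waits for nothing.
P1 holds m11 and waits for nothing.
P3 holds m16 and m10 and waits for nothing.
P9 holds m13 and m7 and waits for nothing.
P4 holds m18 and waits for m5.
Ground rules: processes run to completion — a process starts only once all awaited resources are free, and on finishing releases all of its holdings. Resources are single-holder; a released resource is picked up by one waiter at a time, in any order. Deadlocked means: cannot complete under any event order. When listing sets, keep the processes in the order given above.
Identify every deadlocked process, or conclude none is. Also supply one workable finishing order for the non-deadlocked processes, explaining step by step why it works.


Nothing here is deadlocked.
Key observation: the wait relation is loop-free; peeling off processes with no waits unwinds the whole state.
One completion order for the rest: P5, P1, P9, P8, P3, P2, P4.
Walking it through:
  P5: no waits; runs immediately, freeing m17 and m3
  P1: no waits; runs immediately, freeing m11
  P9: no waits; runs immediately, freeing m13 and m7
  run P8 (all its waits — m11 — are resolved); releases m6 and m5
  P3: no waits; runs immediately, freeing m16 and m10
  run P2 (all its waits — m6, m16, m7 and m11 — are resolved); releases m2
  run P4 (all its waits — m5 — are resolved); releases m18


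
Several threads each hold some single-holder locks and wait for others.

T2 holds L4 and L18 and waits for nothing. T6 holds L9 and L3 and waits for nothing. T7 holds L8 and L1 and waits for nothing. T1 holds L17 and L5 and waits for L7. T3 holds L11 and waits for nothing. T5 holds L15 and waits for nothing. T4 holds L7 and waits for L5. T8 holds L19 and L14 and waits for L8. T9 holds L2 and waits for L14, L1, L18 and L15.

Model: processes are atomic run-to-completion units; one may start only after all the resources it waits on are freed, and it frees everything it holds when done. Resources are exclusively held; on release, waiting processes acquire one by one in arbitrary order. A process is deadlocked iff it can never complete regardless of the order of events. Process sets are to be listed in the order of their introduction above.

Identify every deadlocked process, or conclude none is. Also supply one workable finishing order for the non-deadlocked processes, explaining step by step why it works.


Deadlocked: T1 and T4.
Key observation: the waits loop around T1 -> T4 -> T1 with no way out; no other process is dragged down with it.
The rest can finish in the order T7, T5, T2, T8, T3, T6, T9.
Walking it through:
  run T7 (it waits on nothing); releases L8 and L1
  run T5 (it waits on nothing); releases L15
  run T2 (it waits on nothing); releases L4 and L18
  T8: everything it awaited (L8) is free; runs, freeing L19 and L14
  run T3 (it waits on nothing); releases L11
  run T6 (it waits on nothing); releases L9 and L3
  T9: everything it awaited (L14, L1, L18 and L15) is free; runs, freeing L2


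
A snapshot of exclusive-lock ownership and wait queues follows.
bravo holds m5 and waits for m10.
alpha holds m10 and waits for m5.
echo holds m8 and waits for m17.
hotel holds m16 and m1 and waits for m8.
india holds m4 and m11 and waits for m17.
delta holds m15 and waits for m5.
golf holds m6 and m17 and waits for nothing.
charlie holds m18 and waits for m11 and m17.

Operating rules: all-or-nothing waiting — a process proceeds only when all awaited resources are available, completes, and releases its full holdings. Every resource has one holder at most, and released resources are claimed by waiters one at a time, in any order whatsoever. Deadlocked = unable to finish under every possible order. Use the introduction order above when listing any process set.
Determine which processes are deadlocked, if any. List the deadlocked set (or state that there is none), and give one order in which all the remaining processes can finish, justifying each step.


Deadlocked: bravo, alpha and delta.
Key observation: the wait chain closes on itself along bravo -> alpha -> bravo; delta waits into the deadlock from upstream.
One completion order for the rest: golf, india, echo, hotel, charlie.
Walking it through:
  run golf (it waits on nothing); releases m6 and m17
  india: everything it awaited (m17) is free; runs, freeing m4 and m11
  echo: everything it awaited (m17) is free; runs, freeing m8
  hotel: everything it awaited (m8) is free; runs, freeing m16 and m1
  charlie: everything it awaited (m11 and m17) is free; runs, freeing m18


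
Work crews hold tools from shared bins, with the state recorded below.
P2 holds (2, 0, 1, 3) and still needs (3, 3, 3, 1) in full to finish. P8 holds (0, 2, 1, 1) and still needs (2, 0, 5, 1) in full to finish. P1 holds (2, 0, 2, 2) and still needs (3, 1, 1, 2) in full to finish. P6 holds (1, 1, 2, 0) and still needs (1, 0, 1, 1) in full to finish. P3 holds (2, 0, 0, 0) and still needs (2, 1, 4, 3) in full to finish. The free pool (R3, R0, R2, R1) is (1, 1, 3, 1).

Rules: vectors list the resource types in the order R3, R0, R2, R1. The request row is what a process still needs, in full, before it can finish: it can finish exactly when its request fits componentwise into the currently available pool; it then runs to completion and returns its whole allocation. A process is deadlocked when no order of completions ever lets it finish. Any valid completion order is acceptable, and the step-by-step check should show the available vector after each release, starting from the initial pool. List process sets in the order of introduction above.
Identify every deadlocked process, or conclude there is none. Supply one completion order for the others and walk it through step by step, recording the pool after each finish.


Deadlocked: P2, P1 and P3.
Key observation: after P6, P8 the pool peaks at (2, 4, 6, 2), and each blocked process is short somewhere: P2 on R3; P1 on R3; P3 on R1.
One completion order for the rest: P6, P8. Verifying each step:
  pool = (1, 1, 3, 1)
  P6: need (1, 0, 1, 1) fits (1, 1, 3, 1); releases (1, 1, 2, 0), pool now (2, 2, 5, 1)
  P8: need (2, 0, 5, 1) fits (2, 2, 5, 1); releases (0, 2, 1, 1), pool now (2, 4, 6, 2)
None of the blocked processes ever fits:
  blocked: P2 wants (3, 3, 3, 1), pool (2, 4, 6, 2) — not enough R3
  blocked: P1 wants (3, 1, 1, 2), pool (2, 4, 6, 2) — not enough R3
  blocked: P3 wants (2, 1, 4, 3), pool (2, 4, 6, 2) — not enough R1


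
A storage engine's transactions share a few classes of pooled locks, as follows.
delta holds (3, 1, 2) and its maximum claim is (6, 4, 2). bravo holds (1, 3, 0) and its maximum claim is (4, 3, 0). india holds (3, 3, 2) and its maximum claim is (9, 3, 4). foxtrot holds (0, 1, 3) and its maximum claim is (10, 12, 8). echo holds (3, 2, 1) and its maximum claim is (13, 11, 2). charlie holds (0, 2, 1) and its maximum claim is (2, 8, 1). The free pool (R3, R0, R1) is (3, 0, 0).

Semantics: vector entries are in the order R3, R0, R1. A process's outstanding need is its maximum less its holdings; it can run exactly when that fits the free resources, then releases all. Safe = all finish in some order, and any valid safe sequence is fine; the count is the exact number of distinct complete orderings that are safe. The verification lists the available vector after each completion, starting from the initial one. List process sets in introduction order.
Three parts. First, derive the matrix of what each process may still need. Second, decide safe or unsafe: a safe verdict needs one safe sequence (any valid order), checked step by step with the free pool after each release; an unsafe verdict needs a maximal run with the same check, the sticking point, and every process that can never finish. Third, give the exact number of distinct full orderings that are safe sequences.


(1) Need matrix, components ordered R3, R0, R1:
  delta: (3, 3, 0)
  bravo: (3, 0, 0)
  india: (6, 0, 2)
  foxtrot: (10, 11, 5)
  echo: (10, 9, 1)
  charlie: (2, 6, 0)
(2) SAFE, for example via the order bravo, delta, india, charlie, echo, foxtrot.
Key observation: reading the order forward, bravo is the first process whose need (3, 0, 0) meets the free pool (3, 0, 0) exactly on a resource it requests.
Walking it through:
  pool = (3, 0, 0)
  bravo: need (3, 0, 0) fits (3, 0, 0); releases (1, 3, 0), pool now (4, 3, 0)
  delta: need (3, 3, 0) fits (4, 3, 0); releases (3, 1, 2), pool now (7, 4, 2)
  india: need (6, 0, 2) fits (7, 4, 2); releases (3, 3, 2), pool now (10, 7, 4)
  charlie: need (2, 6, 0) fits (10, 7, 4); releases (0, 2, 1), pool now (10, 9, 5)
  echo: need (10, 9, 1) fits (10, 9, 5); releases (3, 2, 1), pool now (13, 11, 6)
  foxtrot: need (10, 11, 5) fits (13, 11, 6); releases (0, 1, 3), pool now (13, 12, 9)
(3) Precisely 1 of the possible complete orderings is a safe sequence.


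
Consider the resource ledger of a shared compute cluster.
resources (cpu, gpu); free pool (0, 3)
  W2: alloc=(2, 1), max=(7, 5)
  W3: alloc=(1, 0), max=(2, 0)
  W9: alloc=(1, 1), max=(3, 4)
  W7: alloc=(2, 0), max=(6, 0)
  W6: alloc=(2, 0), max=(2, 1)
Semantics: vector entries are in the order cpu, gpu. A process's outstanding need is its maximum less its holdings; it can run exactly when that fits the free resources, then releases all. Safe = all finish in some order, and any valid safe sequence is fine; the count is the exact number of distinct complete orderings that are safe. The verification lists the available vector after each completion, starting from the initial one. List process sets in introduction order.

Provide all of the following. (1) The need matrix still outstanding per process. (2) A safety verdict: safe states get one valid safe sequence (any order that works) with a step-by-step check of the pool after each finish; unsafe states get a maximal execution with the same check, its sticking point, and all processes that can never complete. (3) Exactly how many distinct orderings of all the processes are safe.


(1) Outstanding need per process (order cpu, gpu):
  W2: (5, 4)
  W3: (1, 0)
  W9: (2, 3)
  W7: (4, 0)
  W6: (0, 1)
(2) SAFE — a valid safe sequence is W6, W3, W9, W7, W2.
Key observation: reading the order forward, W9 is the first process whose need (2, 3) meets the free pool (3, 3) exactly on a resource it requests.
Step-by-step check:
  pool = (0, 3)
  W6: need (0, 1) fits (0, 3); releases (2, 0), pool now (2, 3)
  W3: need (1, 0) fits (2, 3); releases (1, 0), pool now (3, 3)
  W9: need (2, 3) fits (3, 3); releases (1, 1), pool now (4, 4)
  W7: need (4, 0) fits (4, 4); releases (2, 0), pool now (6, 4)
  W2: need (5, 4) fits (6, 4); releases (2, 1), pool now (8, 5)
(3) The exact count: 2 of the possible complete orderings are safe sequences.


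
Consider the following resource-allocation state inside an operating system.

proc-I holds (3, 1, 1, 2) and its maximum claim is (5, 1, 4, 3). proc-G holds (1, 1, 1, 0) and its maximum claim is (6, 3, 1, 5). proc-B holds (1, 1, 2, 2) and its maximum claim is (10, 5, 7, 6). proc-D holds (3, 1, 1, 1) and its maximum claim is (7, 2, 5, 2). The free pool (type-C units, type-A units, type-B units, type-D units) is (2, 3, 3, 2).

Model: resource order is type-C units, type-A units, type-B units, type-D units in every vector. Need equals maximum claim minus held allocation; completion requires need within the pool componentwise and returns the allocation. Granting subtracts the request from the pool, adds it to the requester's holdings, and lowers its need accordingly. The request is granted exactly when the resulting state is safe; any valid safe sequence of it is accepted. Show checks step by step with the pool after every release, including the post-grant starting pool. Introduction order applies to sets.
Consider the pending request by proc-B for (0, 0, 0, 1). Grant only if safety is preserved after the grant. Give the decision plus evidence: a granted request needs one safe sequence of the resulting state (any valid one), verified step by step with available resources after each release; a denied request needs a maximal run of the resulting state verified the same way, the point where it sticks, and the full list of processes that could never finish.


DENY — the pretend-granted state is unsafe.
Key observation: after proc-I, proc-D the pool peaks at (8, 5, 5, 4), and each blocked process is short somewhere: proc-G on type-D units; proc-B on type-C units.
On the post-grant state, proc-I, proc-D is a maximal run — nothing extends it. Verifying each step:
  pool = (2, 3, 3, 1)
  proc-I: need (2, 0, 3, 1) fits (2, 3, 3, 1); releases (3, 1, 1, 2), pool now (5, 4, 4, 3)
  proc-D: need (4, 1, 4, 1) fits (5, 4, 4, 3); releases (3, 1, 1, 1), pool now (8, 5, 5, 4)
  proc-G cannot run: need (5, 2, 0, 5) vs free (8, 5, 5, 4) (insufficient type-D units)
  proc-B cannot run: need (9, 4, 5, 3) vs free (8, 5, 5, 4) (insufficient type-C units)
Had the request been granted, proc-G and proc-B could never finish.


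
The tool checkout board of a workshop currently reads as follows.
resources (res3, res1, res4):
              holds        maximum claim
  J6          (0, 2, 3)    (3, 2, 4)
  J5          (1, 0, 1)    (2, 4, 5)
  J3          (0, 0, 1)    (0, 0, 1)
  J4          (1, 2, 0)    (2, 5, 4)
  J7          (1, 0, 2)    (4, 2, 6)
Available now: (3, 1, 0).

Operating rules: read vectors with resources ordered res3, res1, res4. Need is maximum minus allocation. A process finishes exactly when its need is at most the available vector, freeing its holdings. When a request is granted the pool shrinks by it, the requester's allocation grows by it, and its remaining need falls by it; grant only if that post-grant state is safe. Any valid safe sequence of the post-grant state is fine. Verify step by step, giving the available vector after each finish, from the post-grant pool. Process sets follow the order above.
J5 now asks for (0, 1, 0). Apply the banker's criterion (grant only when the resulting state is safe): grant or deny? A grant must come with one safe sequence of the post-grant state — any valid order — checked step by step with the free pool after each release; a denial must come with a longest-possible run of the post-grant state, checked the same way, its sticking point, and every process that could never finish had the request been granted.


DENY. Granting would leave the state unsafe.
Key observation: J3, J6, J7 can finish, but then (4, 2, 6) is all there is, and the blocked group's res1 demands exceed it.
Pretend the grant happened; the run J3, J6, J7 goes as far as possible. Walking it through:
  pool = (3, 0, 0)
  J3: need (0, 0, 0) fits (3, 0, 0); releases (0, 0, 1), pool now (3, 0, 1)
  J6: need (3, 0, 1) fits (3, 0, 1); releases (0, 2, 3), pool now (3, 2, 4)
  J7: need (3, 2, 4) fits (3, 2, 4); releases (1, 0, 2), pool now (4, 2, 6)
  blocked: J5 wants (1, 3, 4), pool (4, 2, 6) — not enough res1
  blocked: J4 wants (1, 3, 4), pool (4, 2, 6) — not enough res1
Processes that could never finish after the grant: J5 and J4.


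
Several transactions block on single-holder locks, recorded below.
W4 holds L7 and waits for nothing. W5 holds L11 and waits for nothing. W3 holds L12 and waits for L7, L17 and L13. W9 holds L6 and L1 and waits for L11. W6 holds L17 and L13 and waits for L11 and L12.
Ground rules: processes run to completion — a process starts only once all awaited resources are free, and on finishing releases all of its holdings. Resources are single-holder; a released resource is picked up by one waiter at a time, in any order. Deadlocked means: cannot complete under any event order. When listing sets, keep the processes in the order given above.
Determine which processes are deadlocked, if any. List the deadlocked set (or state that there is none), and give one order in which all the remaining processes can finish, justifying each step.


Deadlocked set: W3 and W6.
Key observation: W3 -> W6 -> W3 is a circular wait — nothing in it can go first; no other process is dragged down with it.
The rest can finish in the order W5, W9, W4.
Walking it through:
  run W5 (it waits on nothing); releases L11
  W9 waits on L11 — all released -> runs and releases L6 and L1
  run W4 (it waits on nothing); releases L7


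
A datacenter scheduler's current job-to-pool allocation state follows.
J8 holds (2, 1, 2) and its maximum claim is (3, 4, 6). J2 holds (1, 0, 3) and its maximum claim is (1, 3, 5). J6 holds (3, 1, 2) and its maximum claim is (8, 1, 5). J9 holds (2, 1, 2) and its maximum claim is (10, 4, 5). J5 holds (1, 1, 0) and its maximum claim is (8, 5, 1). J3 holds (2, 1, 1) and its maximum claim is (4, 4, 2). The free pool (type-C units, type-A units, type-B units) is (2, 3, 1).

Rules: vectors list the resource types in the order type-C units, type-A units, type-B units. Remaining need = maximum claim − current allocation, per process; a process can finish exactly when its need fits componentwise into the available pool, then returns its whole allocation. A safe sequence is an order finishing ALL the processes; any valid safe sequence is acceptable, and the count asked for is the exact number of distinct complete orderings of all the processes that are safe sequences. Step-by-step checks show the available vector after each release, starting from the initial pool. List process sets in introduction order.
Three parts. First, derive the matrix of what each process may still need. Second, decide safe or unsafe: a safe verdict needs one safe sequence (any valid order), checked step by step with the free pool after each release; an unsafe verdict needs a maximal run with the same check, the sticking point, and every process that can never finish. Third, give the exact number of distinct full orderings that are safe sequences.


(1) Outstanding need per process (order type-C units, type-A units, type-B units):
  J8: (1, 3, 4)
  J2: (0, 3, 2)
  J6: (5, 0, 3)
  J9: (8, 3, 3)
  J5: (7, 4, 1)
  J3: (2, 3, 1)
(2) The state is SAFE; one workable sequence: J3, J2, J6, J8, J9, J5.
Key observation: J3 is the earliest step where a requested resource binds exactly: need (2, 3, 1), pool (2, 3, 1) at its turn.
Walking it through:
  pool = (2, 3, 1)
  J3: need (2, 3, 1) fits (2, 3, 1); releases (2, 1, 1), pool now (4, 4, 2)
  J2: need (0, 3, 2) fits (4, 4, 2); releases (1, 0, 3), pool now (5, 4, 5)
  J6: need (5, 0, 3) fits (5, 4, 5); releases (3, 1, 2), pool now (8, 5, 7)
  J8: need (1, 3, 4) fits (8, 5, 7); releases (2, 1, 2), pool now (10, 6, 9)
  J9: need (8, 3, 3) fits (10, 6, 9); releases (2, 1, 2), pool now (12, 7, 11)
  J5: need (7, 4, 1) fits (12, 7, 11); releases (1, 1, 0), pool now (13, 8, 11)
(3) Precisely 10 of the possible complete orderings are safe sequences.
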